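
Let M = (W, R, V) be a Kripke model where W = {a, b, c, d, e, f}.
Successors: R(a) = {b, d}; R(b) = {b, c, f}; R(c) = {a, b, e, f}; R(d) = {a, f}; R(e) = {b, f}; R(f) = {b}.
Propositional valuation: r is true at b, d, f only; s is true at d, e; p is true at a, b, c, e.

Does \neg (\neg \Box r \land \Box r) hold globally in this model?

Yes

Let φ = \neg (\neg \Box r \land \Box r). Evaluate φ at each world:
  a (successors {b, d}): φ is true.
  b (successors {b, c, f}): φ is true.
  c (successors {a, b, e, f}): φ is true.
  d (successors {a, f}): φ is true.
  e (successors {b, f}): φ is true.
  f (successors {b}): φ is true.
For instance, at f:
  At f: \neg \Box r \land \Box r is false, so \neg (\neg \Box r \land \Box r) is true.
    At f: \neg \Box r is false, \Box r is true, so \neg \Box r \land \Box r is false.
      At f: \Box r is true, so \neg \Box r is false.
      At f: \Box r requires r at every successor {b}.
        At b: r is true.
      So \Box r is true at f.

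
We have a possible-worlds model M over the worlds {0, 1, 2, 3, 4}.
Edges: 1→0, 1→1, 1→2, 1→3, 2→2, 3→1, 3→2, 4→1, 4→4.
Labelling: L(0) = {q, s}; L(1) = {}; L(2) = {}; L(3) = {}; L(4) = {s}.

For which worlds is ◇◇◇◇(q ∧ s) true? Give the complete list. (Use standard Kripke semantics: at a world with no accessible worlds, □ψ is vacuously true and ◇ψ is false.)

1, 3, 4

Let φ = ◇◇◇◇(q ∧ s). Evaluate φ at each world:
  0 (successors ∅): φ is false.
  1 (successors {0, 1, 2, 3}): φ is true.
  2 (successors {2}): φ is false.
  3 (successors {1, 2}): φ is true.
  4 (successors {1, 4}): φ is true.
For instance, at 1:
  At 1: ◇◇◇◇(q ∧ s) requires ◇◇◇(q ∧ s) at some successor in {0, 1, 2, 3}.
    ◇◇◇(q ∧ s) holds at 1, so ◇◇◇◇(q ∧ s) is true at 1.
      At 1: ◇◇◇(q ∧ s) requires ◇◇(q ∧ s) at some successor in {0, 1, 2, 3}.
        ◇◇(q ∧ s) holds at 1, so ◇◇◇(q ∧ s) is true at 1.
Satisfying worlds: {1, 3, 4}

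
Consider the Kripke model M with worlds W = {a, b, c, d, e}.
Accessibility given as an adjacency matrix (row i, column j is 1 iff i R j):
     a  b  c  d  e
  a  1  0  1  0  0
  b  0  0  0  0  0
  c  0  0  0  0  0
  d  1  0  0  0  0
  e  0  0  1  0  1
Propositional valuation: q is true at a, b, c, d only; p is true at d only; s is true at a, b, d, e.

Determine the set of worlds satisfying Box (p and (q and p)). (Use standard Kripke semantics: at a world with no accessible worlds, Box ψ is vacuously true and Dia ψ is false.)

b, c

Recall that Box ψ holds at a world iff ψ holds at every accessible world, and Dia ψ holds iff ψ holds at some accessible world.
Let φ = Box (p and (q and p)). Evaluate φ at each world:
  a (successors {a, c}): φ is false.
  b (successors ∅): φ is true.
  c (successors ∅): φ is true.
  d (successors {a}): φ is false.
  e (successors {c, e}): φ is false.
For instance, at d:
  At d: Box (p and (q and p)) requires p and (q and p) at every successor {a}.
    p and (q and p) fails at a, so Box (p and (q and p)) is false at d.
Satisfying worlds: {b, c}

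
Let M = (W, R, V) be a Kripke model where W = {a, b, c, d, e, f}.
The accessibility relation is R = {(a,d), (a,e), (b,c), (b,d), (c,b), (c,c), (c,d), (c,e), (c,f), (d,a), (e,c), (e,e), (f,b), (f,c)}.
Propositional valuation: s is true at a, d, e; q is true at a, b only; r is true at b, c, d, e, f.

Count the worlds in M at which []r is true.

Let φ = []r. Evaluate φ at each world:
  a (successors {d, e}): φ is true.
  b (successors {c, d}): φ is true.
  c (successors {b, c, d, e, f}): φ is true.
  d (successors {a}): φ is false.
  e (successors {c, e}): φ is true.
  f (successors {b, c}): φ is true.
For instance, at d:
  At d: []r requires r at every successor {a}.
    r fails at a, so []r is false at d.
Satisfying worlds: {a, b, c, e, f}

5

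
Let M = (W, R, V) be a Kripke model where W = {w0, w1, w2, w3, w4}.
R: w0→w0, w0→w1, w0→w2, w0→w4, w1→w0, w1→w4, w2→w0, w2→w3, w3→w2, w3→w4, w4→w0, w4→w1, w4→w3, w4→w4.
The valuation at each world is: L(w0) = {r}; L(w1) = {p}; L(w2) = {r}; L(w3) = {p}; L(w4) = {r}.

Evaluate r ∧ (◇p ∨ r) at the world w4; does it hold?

Recall that ◇ψ holds at a world iff ψ holds at some accessible world.
At w4: r is true, ◇p ∨ r is true, so r ∧ (◇p ∨ r) is true.
  At w4: ◇p is true, r is true, so ◇p ∨ r is true.
    At w4: ◇p requires p at some successor in {w0, w1, w3, w4}.
      p holds at w1, so ◇p is true at w4.

Yes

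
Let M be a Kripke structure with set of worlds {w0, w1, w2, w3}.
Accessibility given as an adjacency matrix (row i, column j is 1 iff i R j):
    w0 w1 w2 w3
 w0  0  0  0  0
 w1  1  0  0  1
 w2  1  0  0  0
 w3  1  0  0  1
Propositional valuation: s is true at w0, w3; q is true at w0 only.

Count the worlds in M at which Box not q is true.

Let φ = Box not q. Evaluate φ at each world:
  w0 (successors ∅): φ is true.
  w1 (successors {w0, w3}): φ is false.
  w2 (successors {w0}): φ is false.
  w3 (successors {w0, w3}): φ is false.
For instance, at w3:
  At w3: Box not q requires not q at every successor {w0, w3}.
    not q fails at w0, so Box not q is false at w3.
Satisfying worlds: {w0}

1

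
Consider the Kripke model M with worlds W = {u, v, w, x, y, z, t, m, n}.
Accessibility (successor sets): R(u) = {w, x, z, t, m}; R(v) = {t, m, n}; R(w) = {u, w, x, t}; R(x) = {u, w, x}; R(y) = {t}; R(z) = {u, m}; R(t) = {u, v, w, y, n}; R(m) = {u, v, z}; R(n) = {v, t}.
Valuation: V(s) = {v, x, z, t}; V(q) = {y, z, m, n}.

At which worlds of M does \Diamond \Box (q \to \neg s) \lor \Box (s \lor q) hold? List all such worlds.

u, v, w, x, y, t, m, n

Let φ = \Diamond \Box (q \to \neg s) \lor \Box (s \lor q). Evaluate φ at each world:
  u (successors {w, x, z, t, m}): φ is true.
  v (successors {t, m, n}): φ is true.
  w (successors {u, w, x, t}): φ is true.
  x (successors {u, w, x}): φ is true.
  y (successors {t}): φ is true.
  z (successors {u, m}): φ is false.
  t (successors {u, v, w, y, n}): φ is true.
  m (successors {u, v, z}): φ is true.
  n (successors {v, t}): φ is true.
For instance, at x:
  At x: \Diamond \Box (q \to \neg s) is true, \Box (s \lor q) is false, so \Diamond \Box (q \to \neg s) \lor \Box (s \lor q) is true.
    At x: \Diamond \Box (q \to \neg s) requires \Box (q \to \neg s) at some successor in {u, w, x}.
      \Box (q \to \neg s) holds at w, so \Diamond \Box (q \to \neg s) is true at x.
    At x: \Box (s \lor q) requires s \lor q at every successor {u, w, x}.
      s \lor q fails at u, so \Box (s \lor q) is false at x.
Satisfying worlds: {u, v, w, x, y, t, m, n}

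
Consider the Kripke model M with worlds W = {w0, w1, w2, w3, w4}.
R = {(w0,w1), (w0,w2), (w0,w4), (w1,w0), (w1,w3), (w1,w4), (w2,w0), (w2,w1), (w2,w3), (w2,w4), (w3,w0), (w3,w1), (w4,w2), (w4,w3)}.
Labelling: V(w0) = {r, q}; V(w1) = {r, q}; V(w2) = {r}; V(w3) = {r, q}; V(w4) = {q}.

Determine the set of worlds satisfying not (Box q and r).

Let φ = not (Box q and r). Evaluate φ at each world:
  w0 (successors {w1, w2, w4}): φ is true.
  w1 (successors {w0, w3, w4}): φ is false.
  w2 (successors {w0, w1, w3, w4}): φ is false.
  w3 (successors {w0, w1}): φ is false.
  w4 (successors {w2, w3}): φ is true.
For instance, at w1:
  At w1: Box q and r is true, so not (Box q and r) is false.
    At w1: Box q is true, r is true, so Box q and r is true.
      At w1: Box q requires q at every successor {w0, w3, w4}.
        At w0: q is true.
        At w3: q is true.
        At w4: q is true.
      So Box q is true at w1.
Satisfying worlds: {w0, w4}

w0, w4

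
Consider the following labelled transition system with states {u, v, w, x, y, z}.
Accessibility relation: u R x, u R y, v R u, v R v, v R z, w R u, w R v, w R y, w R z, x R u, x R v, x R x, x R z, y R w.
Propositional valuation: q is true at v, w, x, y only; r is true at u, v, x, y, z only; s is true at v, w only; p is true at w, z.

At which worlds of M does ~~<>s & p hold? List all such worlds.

w

Let φ = ~~<>s & p. Evaluate φ at each world:
  u (successors {x, y}): φ is false.
  v (successors {u, v, z}): φ is false.
  w (successors {u, v, y, z}): φ is true.
  x (successors {u, v, x, z}): φ is false.
  y (successors {w}): φ is false.
  z (successors ∅): φ is false.
For instance, at x:
  At x: ~~<>s is true, p is false, so ~~<>s & p is false.
    At x: ~<>s is false, so ~~<>s is true.
      At x: <>s is true, so ~<>s is false.
Satisfying worlds: {w}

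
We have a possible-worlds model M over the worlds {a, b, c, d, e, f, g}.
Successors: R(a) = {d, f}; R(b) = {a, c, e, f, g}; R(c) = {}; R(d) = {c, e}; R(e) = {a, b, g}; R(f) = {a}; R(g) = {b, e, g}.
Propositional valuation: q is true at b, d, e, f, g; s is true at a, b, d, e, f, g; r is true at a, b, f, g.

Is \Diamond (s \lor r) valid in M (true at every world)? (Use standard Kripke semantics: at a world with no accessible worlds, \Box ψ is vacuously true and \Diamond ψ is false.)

No

Let φ = \Diamond (s \lor r). Evaluate φ at each world:
  a (successors {d, f}): φ is true.
  b (successors {a, c, e, f, g}): φ is true.
  c (successors ∅): φ is false.
  d (successors {c, e}): φ is true.
  e (successors {a, b, g}): φ is true.
  f (successors {a}): φ is true.
  g (successors {b, e, g}): φ is true.
Detail at c (counterexample):
  At c: no accessible worlds, so \Diamond (s \lor r) is false.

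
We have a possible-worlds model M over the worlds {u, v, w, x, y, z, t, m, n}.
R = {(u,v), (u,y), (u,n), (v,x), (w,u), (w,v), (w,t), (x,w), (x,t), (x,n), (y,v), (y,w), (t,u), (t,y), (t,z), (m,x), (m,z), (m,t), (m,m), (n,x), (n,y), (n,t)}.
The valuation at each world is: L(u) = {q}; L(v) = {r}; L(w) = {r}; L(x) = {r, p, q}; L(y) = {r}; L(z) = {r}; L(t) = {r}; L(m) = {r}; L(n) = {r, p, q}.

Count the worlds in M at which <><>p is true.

Recall that <>ψ holds at a world iff ψ holds at some accessible world.
Let φ = <><>p. Evaluate φ at each world:
  u (successors {v, y, n}): φ is true.
  v (successors {x}): φ is true.
  w (successors {u, v, t}): φ is true.
  x (successors {w, t, n}): φ is true.
  y (successors {v, w}): φ is true.
  z (successors ∅): φ is false.
  t (successors {u, y, z}): φ is true.
  m (successors {x, z, t, m}): φ is true.
  n (successors {x, y, t}): φ is true.
For instance, at v:
  At v: <><>p requires <>p at some successor in {x}.
    <>p holds at x, so <><>p is true at v.
      At x: <>p requires p at some successor in {w, t, n}.
        p holds at n, so <>p is true at x.
Satisfying worlds: {u, v, w, x, y, t, m, n}

8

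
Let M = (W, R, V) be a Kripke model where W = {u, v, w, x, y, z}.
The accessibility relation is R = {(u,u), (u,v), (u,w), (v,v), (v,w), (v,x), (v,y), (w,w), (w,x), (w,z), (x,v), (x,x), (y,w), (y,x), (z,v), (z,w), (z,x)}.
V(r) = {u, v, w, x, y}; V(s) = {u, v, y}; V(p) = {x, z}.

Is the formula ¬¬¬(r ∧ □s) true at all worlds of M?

Yes

Let φ = ¬¬¬(r ∧ □s). Evaluate φ at each world:
  u (successors {u, v, w}): φ is true.
  v (successors {v, w, x, y}): φ is true.
  w (successors {w, x, z}): φ is true.
  x (successors {v, x}): φ is true.
  y (successors {w, x}): φ is true.
  z (successors {v, w, x}): φ is true.
For instance, at w:
  At w: ¬¬(r ∧ □s) is false, so ¬¬¬(r ∧ □s) is true.
    At w: ¬(r ∧ □s) is true, so ¬¬(r ∧ □s) is false.
      At w: r ∧ □s is false, so ¬(r ∧ □s) is true.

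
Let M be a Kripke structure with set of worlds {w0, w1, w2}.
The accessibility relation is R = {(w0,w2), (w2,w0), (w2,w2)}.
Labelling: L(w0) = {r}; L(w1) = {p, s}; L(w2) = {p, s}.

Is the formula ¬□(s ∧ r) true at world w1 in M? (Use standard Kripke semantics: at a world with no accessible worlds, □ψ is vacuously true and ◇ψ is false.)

No

Recall that □ψ holds at a world iff ψ holds at every accessible world, and ◇ψ holds iff ψ holds at some accessible world.
At w1: □(s ∧ r) is true, so ¬□(s ∧ r) is false.
  At w1: no accessible worlds, so □(s ∧ r) holds vacuously.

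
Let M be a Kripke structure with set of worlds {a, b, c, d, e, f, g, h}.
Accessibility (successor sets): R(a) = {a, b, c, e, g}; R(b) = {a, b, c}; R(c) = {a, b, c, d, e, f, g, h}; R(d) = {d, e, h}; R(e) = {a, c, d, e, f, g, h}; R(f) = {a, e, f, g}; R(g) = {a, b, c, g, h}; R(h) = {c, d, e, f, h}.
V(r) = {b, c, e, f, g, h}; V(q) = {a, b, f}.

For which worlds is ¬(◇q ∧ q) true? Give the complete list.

Let φ = ¬(◇q ∧ q). Evaluate φ at each world:
  a (successors {a, b, c, e, g}): φ is false.
  b (successors {a, b, c}): φ is false.
  c (successors {a, b, c, d, e, f, g, h}): φ is true.
  d (successors {d, e, h}): φ is true.
  e (successors {a, c, d, e, f, g, h}): φ is true.
  f (successors {a, e, f, g}): φ is false.
  g (successors {a, b, c, g, h}): φ is true.
  h (successors {c, d, e, f, h}): φ is true.
For instance, at b:
  At b: ◇q ∧ q is true, so ¬(◇q ∧ q) is false.
    At b: ◇q is true, q is true, so ◇q ∧ q is true.
      At b: ◇q requires q at some successor in {a, b, c}.
        q holds at a, so ◇q is true at b.
Satisfying worlds: {c, d, e, g, h}

c, d, e, g, h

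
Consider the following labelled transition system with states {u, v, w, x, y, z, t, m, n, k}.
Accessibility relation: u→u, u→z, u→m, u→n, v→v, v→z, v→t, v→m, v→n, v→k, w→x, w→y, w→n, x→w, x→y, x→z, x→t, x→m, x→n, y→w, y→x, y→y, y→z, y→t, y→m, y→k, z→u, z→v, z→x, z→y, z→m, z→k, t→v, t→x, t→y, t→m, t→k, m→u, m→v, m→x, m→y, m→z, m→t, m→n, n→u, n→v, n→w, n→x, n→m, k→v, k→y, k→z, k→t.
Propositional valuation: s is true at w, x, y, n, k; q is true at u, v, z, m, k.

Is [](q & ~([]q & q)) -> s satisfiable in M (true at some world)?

Yes

Let φ = [](q & ~([]q & q)) -> s. Evaluate φ at each world:
  u (successors {u, z, m, n}): φ is true.
  v (successors {v, z, t, m, n, k}): φ is true.
  w (successors {x, y, n}): φ is true.
  x (successors {w, y, z, t, m, n}): φ is true.
  y (successors {w, x, y, z, t, m, k}): φ is true.
  z (successors {u, v, x, y, m, k}): φ is true.
  t (successors {v, x, y, m, k}): φ is true.
  m (successors {u, v, x, y, z, t, n}): φ is true.
  n (successors {u, v, w, x, m}): φ is true.
  k (successors {v, y, z, t}): φ is true.
Detail at u (witness):
  At u: [](q & ~([]q & q)) is false, s is false, so [](q & ~([]q & q)) -> s is true.
    At u: [](q & ~([]q & q)) requires q & ~([]q & q) at every successor {u, z, m, n}.
      q & ~([]q & q) fails at n, so [](q & ~([]q & q)) is false at u.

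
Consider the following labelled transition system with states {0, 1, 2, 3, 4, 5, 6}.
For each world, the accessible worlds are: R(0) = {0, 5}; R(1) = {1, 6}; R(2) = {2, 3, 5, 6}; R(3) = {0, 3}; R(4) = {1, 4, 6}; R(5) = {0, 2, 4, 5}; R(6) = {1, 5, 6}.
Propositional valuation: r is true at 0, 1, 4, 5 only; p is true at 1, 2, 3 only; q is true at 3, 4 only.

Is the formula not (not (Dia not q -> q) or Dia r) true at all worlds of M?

Recall that Dia ψ holds at a world iff ψ holds at some accessible world.
Let φ = not (not (Dia not q -> q) or Dia r). Evaluate φ at each world:
  0 (successors {0, 5}): φ is false.
  1 (successors {1, 6}): φ is false.
  2 (successors {2, 3, 5, 6}): φ is false.
  3 (successors {0, 3}): φ is false.
  4 (successors {1, 4, 6}): φ is false.
  5 (successors {0, 2, 4, 5}): φ is false.
  6 (successors {1, 5, 6}): φ is false.
Detail at 0 (counterexample):
  At 0: not (Dia not q -> q) or Dia r is true, so not (not (Dia not q -> q) or Dia r) is false.
    At 0: not (Dia not q -> q) is true, Dia r is true, so not (Dia not q -> q) or Dia r is true.
      At 0: Dia not q -> q is false, so not (Dia not q -> q) is true.
      At 0: Dia r requires r at some successor in {0, 5}.
        r holds at 0, so Dia r is true at 0.

No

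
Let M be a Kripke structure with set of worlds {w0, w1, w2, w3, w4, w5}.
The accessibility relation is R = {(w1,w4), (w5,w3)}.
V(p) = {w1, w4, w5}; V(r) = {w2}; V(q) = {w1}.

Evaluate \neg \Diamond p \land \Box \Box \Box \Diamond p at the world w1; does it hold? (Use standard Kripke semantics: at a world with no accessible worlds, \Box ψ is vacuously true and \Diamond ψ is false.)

No

At w1: \neg \Diamond p is false, \Box \Box \Box \Diamond p is true, so \neg \Diamond p \land \Box \Box \Box \Diamond p is false.
  At w1: \Diamond p is true, so \neg \Diamond p is false.
    At w1: \Diamond p requires p at some successor in {w4}.
      p holds at w4, so \Diamond p is true at w1.
  At w1: \Box \Box \Box \Diamond p requires \Box \Box \Diamond p at every successor {w4}.
      At w4: no accessible worlds, so \Box \Box \Diamond p holds vacuously.
  So \Box \Box \Box \Diamond p is true at w1.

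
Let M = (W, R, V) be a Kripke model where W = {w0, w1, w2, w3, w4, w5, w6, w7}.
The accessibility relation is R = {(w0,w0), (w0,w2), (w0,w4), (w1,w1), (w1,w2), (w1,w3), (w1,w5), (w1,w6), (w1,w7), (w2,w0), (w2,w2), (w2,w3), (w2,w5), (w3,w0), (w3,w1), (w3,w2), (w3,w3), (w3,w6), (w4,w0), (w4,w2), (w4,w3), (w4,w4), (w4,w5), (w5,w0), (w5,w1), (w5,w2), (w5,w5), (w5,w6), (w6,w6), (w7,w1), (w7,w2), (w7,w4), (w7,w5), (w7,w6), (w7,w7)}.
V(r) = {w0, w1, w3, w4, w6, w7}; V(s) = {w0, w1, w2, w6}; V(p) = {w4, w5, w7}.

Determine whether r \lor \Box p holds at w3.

Recall that \Box ψ holds at a world iff ψ holds at every accessible world, and \Diamond ψ holds iff ψ holds at some accessible world.
At w3: r is true, \Box p is false, so r \lor \Box p is true.
  At w3: \Box p requires p at every successor {w0, w1, w2, w3, w6}.
    p fails at w0, so \Box p is false at w3.

Yes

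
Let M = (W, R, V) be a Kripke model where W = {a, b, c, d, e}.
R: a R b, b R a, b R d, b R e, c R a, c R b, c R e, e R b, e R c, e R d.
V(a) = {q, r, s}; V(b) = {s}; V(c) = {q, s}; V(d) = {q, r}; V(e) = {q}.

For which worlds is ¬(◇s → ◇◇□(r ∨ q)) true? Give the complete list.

none

Recall that □ψ holds at a world iff ψ holds at every accessible world, and ◇ψ holds iff ψ holds at some accessible world.
Let φ = ¬(◇s → ◇◇□(r ∨ q)). Evaluate φ at each world:
  a (successors {b}): φ is false.
  b (successors {a, d, e}): φ is false.
  c (successors {a, b, e}): φ is false.
  d (successors ∅): φ is false.
  e (successors {b, c, d}): φ is false.
For instance, at a:
  At a: ◇s → ◇◇□(r ∨ q) is true, so ¬(◇s → ◇◇□(r ∨ q)) is false.
    At a: ◇s is true, ◇◇□(r ∨ q) is true, so ◇s → ◇◇□(r ∨ q) is true.
      At a: ◇s requires s at some successor in {b}.
        s holds at b, so ◇s is true at a.
      At a: ◇◇□(r ∨ q) requires ◇□(r ∨ q) at some successor in {b}.
        ◇□(r ∨ q) holds at b, so ◇◇□(r ∨ q) is true at a.
Satisfying worlds: none.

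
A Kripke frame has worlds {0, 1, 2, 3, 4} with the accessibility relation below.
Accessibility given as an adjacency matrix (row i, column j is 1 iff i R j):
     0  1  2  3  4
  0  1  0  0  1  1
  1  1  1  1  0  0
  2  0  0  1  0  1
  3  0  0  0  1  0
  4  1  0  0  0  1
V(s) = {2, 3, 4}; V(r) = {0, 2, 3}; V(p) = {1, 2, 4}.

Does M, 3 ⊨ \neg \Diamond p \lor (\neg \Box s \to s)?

At 3: \neg \Diamond p is true, \neg \Box s \to s is true, so \neg \Diamond p \lor (\neg \Box s \to s) is true.
  At 3: \Diamond p is false, so \neg \Diamond p is true.
    At 3: \Diamond p requires p at some successor in {3}.
      At 3: p is false.
    So \Diamond p is false at 3.
  At 3: \neg \Box s is false, s is true, so \neg \Box s \to s is true.
    At 3: \Box s is true, so \neg \Box s is false.
      At 3: \Box s requires s at every successor {3}.
        At 3: s is true.
      So \Box s is true at 3.

Yes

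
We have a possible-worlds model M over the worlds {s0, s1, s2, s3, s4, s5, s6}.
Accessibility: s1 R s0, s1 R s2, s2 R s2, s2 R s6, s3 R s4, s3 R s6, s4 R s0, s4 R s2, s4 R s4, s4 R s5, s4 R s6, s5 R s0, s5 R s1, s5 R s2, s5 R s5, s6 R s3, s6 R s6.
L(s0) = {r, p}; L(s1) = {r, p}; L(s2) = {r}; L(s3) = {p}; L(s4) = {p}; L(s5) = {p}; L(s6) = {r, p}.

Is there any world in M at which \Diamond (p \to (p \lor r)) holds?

Yes

Recall that \Diamond ψ holds at a world iff ψ holds at some accessible world.
Let φ = \Diamond (p \to (p \lor r)). Evaluate φ at each world:
  s0 (successors ∅): φ is false.
  s1 (successors {s0, s2}): φ is true.
  s2 (successors {s2, s6}): φ is true.
  s3 (successors {s4, s6}): φ is true.
  s4 (successors {s0, s2, s4, s5, s6}): φ is true.
  s5 (successors {s0, s1, s2, s5}): φ is true.
  s6 (successors {s3, s6}): φ is true.
Detail at s1 (witness):
  At s1: \Diamond (p \to (p \lor r)) requires p \to (p \lor r) at some successor in {s0, s2}.
    p \to (p \lor r) holds at s0, so \Diamond (p \to (p \lor r)) is true at s1.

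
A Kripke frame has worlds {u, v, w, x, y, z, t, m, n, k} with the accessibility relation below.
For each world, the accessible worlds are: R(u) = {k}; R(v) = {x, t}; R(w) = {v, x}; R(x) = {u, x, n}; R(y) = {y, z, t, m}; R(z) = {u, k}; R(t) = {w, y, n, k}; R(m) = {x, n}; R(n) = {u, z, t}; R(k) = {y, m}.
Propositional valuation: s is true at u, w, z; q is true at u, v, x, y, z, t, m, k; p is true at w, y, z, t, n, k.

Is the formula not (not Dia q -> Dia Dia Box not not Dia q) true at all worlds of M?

No

Let φ = not (not Dia q -> Dia Dia Box not not Dia q). Evaluate φ at each world:
  u (successors {k}): φ is false.
  v (successors {x, t}): φ is false.
  w (successors {v, x}): φ is false.
  x (successors {u, x, n}): φ is false.
  y (successors {y, z, t, m}): φ is false.
  z (successors {u, k}): φ is false.
  t (successors {w, y, n, k}): φ is false.
  m (successors {x, n}): φ is false.
  n (successors {u, z, t}): φ is false.
  k (successors {y, m}): φ is false.
Detail at u (counterexample):
  At u: not Dia q -> Dia Dia Box not not Dia q is true, so not (not Dia q -> Dia Dia Box not not Dia q) is false.
    At u: not Dia q is false, Dia Dia Box not not Dia q is true, so not Dia q -> Dia Dia Box not not Dia q is true.
      At u: Dia q is true, so not Dia q is false.
      At u: Dia Dia Box not not Dia q requires Dia Box not not Dia q at some successor in {k}.
        Dia Box not not Dia q holds at k, so Dia Dia Box not not Dia q is true at u.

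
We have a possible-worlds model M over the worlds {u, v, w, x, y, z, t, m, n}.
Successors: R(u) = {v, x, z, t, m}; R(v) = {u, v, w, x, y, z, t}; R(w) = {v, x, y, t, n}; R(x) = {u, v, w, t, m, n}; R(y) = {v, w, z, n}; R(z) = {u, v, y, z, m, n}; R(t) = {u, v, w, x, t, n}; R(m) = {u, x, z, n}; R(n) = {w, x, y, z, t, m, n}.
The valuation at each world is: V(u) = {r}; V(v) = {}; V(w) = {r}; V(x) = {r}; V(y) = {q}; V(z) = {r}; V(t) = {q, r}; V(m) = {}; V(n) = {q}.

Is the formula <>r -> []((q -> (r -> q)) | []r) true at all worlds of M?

Let φ = <>r -> []((q -> (r -> q)) | []r). Evaluate φ at each world:
  u (successors {v, x, z, t, m}): φ is true.
  v (successors {u, v, w, x, y, z, t}): φ is true.
  w (successors {v, x, y, t, n}): φ is true.
  x (successors {u, v, w, t, m, n}): φ is true.
  y (successors {v, w, z, n}): φ is true.
  z (successors {u, v, y, z, m, n}): φ is true.
  t (successors {u, v, w, x, t, n}): φ is true.
  m (successors {u, x, z, n}): φ is true.
  n (successors {w, x, y, z, t, m, n}): φ is true.
For instance, at x:
  At x: <>r is true, []((q -> (r -> q)) | []r) is true, so <>r -> []((q -> (r -> q)) | []r) is true.
    At x: <>r requires r at some successor in {u, v, w, t, m, n}.
      r holds at u, so <>r is true at x.
    At x: []((q -> (r -> q)) | []r) requires (q -> (r -> q)) | []r at every successor {u, v, w, t, m, n}.
      At u: (q -> (r -> q)) | []r is true.
      At v: (q -> (r -> q)) | []r is true.
      At w: (q -> (r -> q)) | []r is true.
      At t: (q -> (r -> q)) | []r is true.
      At m: (q -> (r -> q)) | []r is true.
      At n: (q -> (r -> q)) | []r is true.
    So []((q -> (r -> q)) | []r) is true at x.

Yes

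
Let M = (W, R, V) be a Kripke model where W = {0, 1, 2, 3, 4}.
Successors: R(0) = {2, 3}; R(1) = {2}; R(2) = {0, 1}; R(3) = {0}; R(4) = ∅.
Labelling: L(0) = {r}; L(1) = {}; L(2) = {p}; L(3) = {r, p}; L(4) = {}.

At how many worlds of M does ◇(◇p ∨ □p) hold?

2

Let φ = ◇(◇p ∨ □p). Evaluate φ at each world:
  0 (successors {2, 3}): φ is false.
  1 (successors {2}): φ is false.
  2 (successors {0, 1}): φ is true.
  3 (successors {0}): φ is true.
  4 (successors ∅): φ is false.
For instance, at 1:
  At 1: ◇(◇p ∨ □p) requires ◇p ∨ □p at some successor in {2}.
    At 2: ◇p ∨ □p is false.
  So ◇(◇p ∨ □p) is false at 1.
Satisfying worlds: {2, 3}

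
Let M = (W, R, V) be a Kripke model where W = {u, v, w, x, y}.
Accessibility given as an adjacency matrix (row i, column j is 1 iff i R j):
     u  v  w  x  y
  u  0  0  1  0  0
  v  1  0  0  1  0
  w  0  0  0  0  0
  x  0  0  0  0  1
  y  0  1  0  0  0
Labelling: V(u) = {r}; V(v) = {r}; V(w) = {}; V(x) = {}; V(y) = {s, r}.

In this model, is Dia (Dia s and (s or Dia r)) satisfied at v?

Yes

At v: Dia (Dia s and (s or Dia r)) requires Dia s and (s or Dia r) at some successor in {u, x}.
  Dia s and (s or Dia r) holds at x, so Dia (Dia s and (s or Dia r)) is true at v.
    At x: Dia s is true, s or Dia r is true, so Dia s and (s or Dia r) is true.
      At x: Dia s requires s at some successor in {y}.
        s holds at y, so Dia s is true at x.
      At x: s is false, Dia r is true, so s or Dia r is true.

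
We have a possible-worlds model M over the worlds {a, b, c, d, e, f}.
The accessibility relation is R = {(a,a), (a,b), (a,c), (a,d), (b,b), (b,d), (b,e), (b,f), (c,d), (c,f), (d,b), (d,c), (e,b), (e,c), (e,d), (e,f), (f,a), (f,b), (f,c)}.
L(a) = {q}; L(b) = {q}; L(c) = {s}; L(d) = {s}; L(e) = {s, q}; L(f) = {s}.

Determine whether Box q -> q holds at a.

At a: Box q is false, q is true, so Box q -> q is true.
  At a: Box q requires q at every successor {a, b, c, d}.
    q fails at c, so Box q is false at a.

Yes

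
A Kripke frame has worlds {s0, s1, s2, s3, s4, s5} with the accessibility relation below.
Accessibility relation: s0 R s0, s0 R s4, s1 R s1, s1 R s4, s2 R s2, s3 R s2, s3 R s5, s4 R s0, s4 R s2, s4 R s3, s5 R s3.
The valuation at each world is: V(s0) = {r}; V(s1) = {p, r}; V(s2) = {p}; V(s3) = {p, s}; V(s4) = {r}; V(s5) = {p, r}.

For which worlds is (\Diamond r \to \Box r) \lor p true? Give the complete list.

s0, s1, s2, s3, s5

Let φ = (\Diamond r \to \Box r) \lor p. Evaluate φ at each world:
  s0 (successors {s0, s4}): φ is true.
  s1 (successors {s1, s4}): φ is true.
  s2 (successors {s2}): φ is true.
  s3 (successors {s2, s5}): φ is true.
  s4 (successors {s0, s2, s3}): φ is false.
  s5 (successors {s3}): φ is true.
For instance, at s2:
  At s2: \Diamond r \to \Box r is true, p is true, so (\Diamond r \to \Box r) \lor p is true.
    At s2: \Diamond r is false, \Box r is false, so \Diamond r \to \Box r is true.
      At s2: \Diamond r requires r at some successor in {s2}.
        At s2: r is false.
      So \Diamond r is false at s2.
      At s2: \Box r requires r at every successor {s2}.
        r fails at s2, so \Box r is false at s2.
Satisfying worlds: {s0, s1, s2, s3, s5}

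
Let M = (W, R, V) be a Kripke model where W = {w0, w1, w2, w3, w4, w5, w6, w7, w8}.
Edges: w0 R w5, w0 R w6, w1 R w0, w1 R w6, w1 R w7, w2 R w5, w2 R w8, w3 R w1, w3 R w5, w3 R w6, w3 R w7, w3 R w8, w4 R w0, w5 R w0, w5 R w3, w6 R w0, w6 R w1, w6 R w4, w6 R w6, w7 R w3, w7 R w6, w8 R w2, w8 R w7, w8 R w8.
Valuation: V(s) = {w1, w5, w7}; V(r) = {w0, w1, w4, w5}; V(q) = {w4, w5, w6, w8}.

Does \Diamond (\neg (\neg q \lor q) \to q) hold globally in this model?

Recall that \Diamond ψ holds at a world iff ψ holds at some accessible world.
Let φ = \Diamond (\neg (\neg q \lor q) \to q). Evaluate φ at each world:
  w0 (successors {w5, w6}): φ is true.
  w1 (successors {w0, w6, w7}): φ is true.
  w2 (successors {w5, w8}): φ is true.
  w3 (successors {w1, w5, w6, w7, w8}): φ is true.
  w4 (successors {w0}): φ is true.
  w5 (successors {w0, w3}): φ is true.
  w6 (successors {w0, w1, w4, w6}): φ is true.
  w7 (successors {w3, w6}): φ is true.
  w8 (successors {w2, w7, w8}): φ is true.
For instance, at w2:
  At w2: \Diamond (\neg (\neg q \lor q) \to q) requires \neg (\neg q \lor q) \to q at some successor in {w5, w8}.
    \neg (\neg q \lor q) \to q holds at w5, so \Diamond (\neg (\neg q \lor q) \to q) is true at w2.

Yes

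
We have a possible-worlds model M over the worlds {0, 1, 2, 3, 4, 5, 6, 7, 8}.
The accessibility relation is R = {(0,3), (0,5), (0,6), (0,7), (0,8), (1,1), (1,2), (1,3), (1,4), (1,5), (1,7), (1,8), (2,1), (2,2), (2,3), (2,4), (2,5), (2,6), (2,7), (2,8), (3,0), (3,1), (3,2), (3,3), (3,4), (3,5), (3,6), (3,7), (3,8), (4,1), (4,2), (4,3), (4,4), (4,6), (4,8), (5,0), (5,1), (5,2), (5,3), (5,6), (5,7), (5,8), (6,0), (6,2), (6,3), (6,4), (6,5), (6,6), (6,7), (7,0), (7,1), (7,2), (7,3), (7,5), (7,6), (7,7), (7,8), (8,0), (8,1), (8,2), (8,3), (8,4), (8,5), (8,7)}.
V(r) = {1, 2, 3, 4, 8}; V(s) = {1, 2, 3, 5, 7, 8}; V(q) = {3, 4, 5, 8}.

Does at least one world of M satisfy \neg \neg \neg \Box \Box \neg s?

Yes

Let φ = \neg \neg \neg \Box \Box \neg s. Evaluate φ at each world:
  0 (successors {3, 5, 6, 7, 8}): φ is true.
  1 (successors {1, 2, 3, 4, 5, 7, 8}): φ is true.
  2 (successors {1, 2, 3, 4, 5, 6, 7, 8}): φ is true.
  3 (successors {0, 1, 2, 3, 4, 5, 6, 7, 8}): φ is true.
  4 (successors {1, 2, 3, 4, 6, 8}): φ is true.
  5 (successors {0, 1, 2, 3, 6, 7, 8}): φ is true.
  6 (successors {0, 2, 3, 4, 5, 6, 7}): φ is true.
  7 (successors {0, 1, 2, 3, 5, 6, 7, 8}): φ is true.
  8 (successors {0, 1, 2, 3, 4, 5, 7}): φ is true.
Detail at 0 (witness):
  At 0: \neg \neg \Box \Box \neg s is false, so \neg \neg \neg \Box \Box \neg s is true.
    At 0: \neg \Box \Box \neg s is true, so \neg \neg \Box \Box \neg s is false.
      At 0: \Box \Box \neg s is false, so \neg \Box \Box \neg s is true.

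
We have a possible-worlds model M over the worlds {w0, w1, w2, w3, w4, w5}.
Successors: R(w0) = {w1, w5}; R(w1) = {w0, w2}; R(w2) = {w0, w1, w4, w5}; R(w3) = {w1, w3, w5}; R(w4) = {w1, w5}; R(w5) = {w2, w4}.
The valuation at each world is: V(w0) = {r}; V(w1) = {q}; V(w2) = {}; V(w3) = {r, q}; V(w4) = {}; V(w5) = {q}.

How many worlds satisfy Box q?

Let φ = Box q. Evaluate φ at each world:
  w0 (successors {w1, w5}): φ is true.
  w1 (successors {w0, w2}): φ is false.
  w2 (successors {w0, w1, w4, w5}): φ is false.
  w3 (successors {w1, w3, w5}): φ is true.
  w4 (successors {w1, w5}): φ is true.
  w5 (successors {w2, w4}): φ is false.
For instance, at w1:
  At w1: Box q requires q at every successor {w0, w2}.
    q fails at w0, so Box q is false at w1.
Satisfying worlds: {w0, w3, w4}

3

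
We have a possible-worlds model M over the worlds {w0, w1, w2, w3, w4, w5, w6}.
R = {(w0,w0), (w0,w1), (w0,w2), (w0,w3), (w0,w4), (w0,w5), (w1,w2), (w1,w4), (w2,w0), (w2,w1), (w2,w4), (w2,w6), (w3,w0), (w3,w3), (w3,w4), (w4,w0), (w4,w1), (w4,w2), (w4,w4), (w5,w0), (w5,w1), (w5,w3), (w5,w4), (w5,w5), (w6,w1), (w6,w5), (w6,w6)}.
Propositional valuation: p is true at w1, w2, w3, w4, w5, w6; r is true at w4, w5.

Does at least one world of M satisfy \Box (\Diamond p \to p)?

Let φ = \Box (\Diamond p \to p). Evaluate φ at each world:
  w0 (successors {w0, w1, w2, w3, w4, w5}): φ is false.
  w1 (successors {w2, w4}): φ is true.
  w2 (successors {w0, w1, w4, w6}): φ is false.
  w3 (successors {w0, w3, w4}): φ is false.
  w4 (successors {w0, w1, w2, w4}): φ is false.
  w5 (successors {w0, w1, w3, w4, w5}): φ is false.
  w6 (successors {w1, w5, w6}): φ is true.
Detail at w1 (witness):
  At w1: \Box (\Diamond p \to p) requires \Diamond p \to p at every successor {w2, w4}.
      At w2: \Diamond p is true, p is true, so \Diamond p \to p is true.
      At w4: \Diamond p is true, p is true, so \Diamond p \to p is true.
  So \Box (\Diamond p \to p) is true at w1.

Yes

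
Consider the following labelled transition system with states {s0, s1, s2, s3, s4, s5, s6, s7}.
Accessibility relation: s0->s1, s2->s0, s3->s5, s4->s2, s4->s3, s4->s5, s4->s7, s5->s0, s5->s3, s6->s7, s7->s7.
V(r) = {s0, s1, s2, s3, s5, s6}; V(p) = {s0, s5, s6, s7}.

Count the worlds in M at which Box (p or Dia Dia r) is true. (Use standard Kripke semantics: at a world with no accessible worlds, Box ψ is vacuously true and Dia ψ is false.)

Recall that Box ψ holds at a world iff ψ holds at every accessible world, and Dia ψ holds iff ψ holds at some accessible world.
Let φ = Box (p or Dia Dia r). Evaluate φ at each world:
  s0 (successors {s1}): φ is false.
  s1 (successors ∅): φ is true.
  s2 (successors {s0}): φ is true.
  s3 (successors {s5}): φ is true.
  s4 (successors {s2, s3, s5, s7}): φ is true.
  s5 (successors {s0, s3}): φ is true.
  s6 (successors {s7}): φ is true.
  s7 (successors {s7}): φ is true.
For instance, at s5:
  At s5: Box (p or Dia Dia r) requires p or Dia Dia r at every successor {s0, s3}.
      At s0: p is true, Dia Dia r is false, so p or Dia Dia r is true.
      At s3: p is false, Dia Dia r is true, so p or Dia Dia r is true.
  So Box (p or Dia Dia r) is true at s5.
Satisfying worlds: {s1, s2, s3, s4, s5, s6, s7}

7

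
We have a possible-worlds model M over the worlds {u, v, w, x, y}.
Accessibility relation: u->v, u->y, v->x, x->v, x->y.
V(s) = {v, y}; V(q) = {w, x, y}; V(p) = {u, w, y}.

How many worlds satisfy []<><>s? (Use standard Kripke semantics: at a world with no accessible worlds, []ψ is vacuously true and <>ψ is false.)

Let φ = []<><>s. Evaluate φ at each world:
  u (successors {v, y}): φ is false.
  v (successors {x}): φ is false.
  w (successors ∅): φ is true.
  x (successors {v, y}): φ is false.
  y (successors ∅): φ is true.
For instance, at v:
  At v: []<><>s requires <><>s at every successor {x}.
    <><>s fails at x, so []<><>s is false at v.
      At x: <><>s requires <>s at some successor in {v, y}.
        At v: <>s is false.
        At y: <>s is false.
      So <><>s is false at x.
Satisfying worlds: {w, y}

2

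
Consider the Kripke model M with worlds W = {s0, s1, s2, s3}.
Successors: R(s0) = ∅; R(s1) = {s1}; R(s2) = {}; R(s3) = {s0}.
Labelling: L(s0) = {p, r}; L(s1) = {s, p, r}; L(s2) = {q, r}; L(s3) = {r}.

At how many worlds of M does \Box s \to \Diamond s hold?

2

Let φ = \Box s \to \Diamond s. Evaluate φ at each world:
  s0 (successors ∅): φ is false.
  s1 (successors {s1}): φ is true.
  s2 (successors ∅): φ is false.
  s3 (successors {s0}): φ is true.
For instance, at s3:
  At s3: \Box s is false, \Diamond s is false, so \Box s \to \Diamond s is true.
    At s3: \Box s requires s at every successor {s0}.
      s fails at s0, so \Box s is false at s3.
    At s3: \Diamond s requires s at some successor in {s0}.
      At s0: s is false.
    So \Diamond s is false at s3.
Satisfying worlds: {s1, s3}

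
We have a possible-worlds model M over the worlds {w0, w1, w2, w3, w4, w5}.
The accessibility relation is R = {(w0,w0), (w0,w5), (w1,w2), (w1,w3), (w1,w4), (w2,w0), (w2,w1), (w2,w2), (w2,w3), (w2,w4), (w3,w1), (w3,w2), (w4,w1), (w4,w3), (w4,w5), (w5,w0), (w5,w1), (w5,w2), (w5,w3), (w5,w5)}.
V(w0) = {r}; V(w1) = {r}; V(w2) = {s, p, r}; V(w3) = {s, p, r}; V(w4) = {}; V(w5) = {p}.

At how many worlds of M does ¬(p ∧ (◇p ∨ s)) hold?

Let φ = ¬(p ∧ (◇p ∨ s)). Evaluate φ at each world:
  w0 (successors {w0, w5}): φ is true.
  w1 (successors {w2, w3, w4}): φ is true.
  w2 (successors {w0, w1, w2, w3, w4}): φ is false.
  w3 (successors {w1, w2}): φ is false.
  w4 (successors {w1, w3, w5}): φ is true.
  w5 (successors {w0, w1, w2, w3, w5}): φ is false.
For instance, at w0:
  At w0: p ∧ (◇p ∨ s) is false, so ¬(p ∧ (◇p ∨ s)) is true.
    At w0: p is false, ◇p ∨ s is true, so p ∧ (◇p ∨ s) is false.
      At w0: ◇p is true, s is false, so ◇p ∨ s is true.
Satisfying worlds: {w0, w1, w4}

3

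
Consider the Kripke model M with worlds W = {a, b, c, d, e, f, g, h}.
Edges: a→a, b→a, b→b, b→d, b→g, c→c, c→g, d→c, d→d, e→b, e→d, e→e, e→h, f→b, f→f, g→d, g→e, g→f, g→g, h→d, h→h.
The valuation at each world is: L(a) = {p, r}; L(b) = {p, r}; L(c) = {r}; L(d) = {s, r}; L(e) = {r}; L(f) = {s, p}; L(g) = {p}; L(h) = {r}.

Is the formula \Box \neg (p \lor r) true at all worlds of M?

Let φ = \Box \neg (p \lor r). Evaluate φ at each world:
  a (successors {a}): φ is false.
  b (successors {a, b, d, g}): φ is false.
  c (successors {c, g}): φ is false.
  d (successors {c, d}): φ is false.
  e (successors {b, d, e, h}): φ is false.
  f (successors {b, f}): φ is false.
  g (successors {d, e, f, g}): φ is false.
  h (successors {d, h}): φ is false.
Detail at a (counterexample):
  At a: \Box \neg (p \lor r) requires \neg (p \lor r) at every successor {a}.
    \neg (p \lor r) fails at a, so \Box \neg (p \lor r) is false at a.

No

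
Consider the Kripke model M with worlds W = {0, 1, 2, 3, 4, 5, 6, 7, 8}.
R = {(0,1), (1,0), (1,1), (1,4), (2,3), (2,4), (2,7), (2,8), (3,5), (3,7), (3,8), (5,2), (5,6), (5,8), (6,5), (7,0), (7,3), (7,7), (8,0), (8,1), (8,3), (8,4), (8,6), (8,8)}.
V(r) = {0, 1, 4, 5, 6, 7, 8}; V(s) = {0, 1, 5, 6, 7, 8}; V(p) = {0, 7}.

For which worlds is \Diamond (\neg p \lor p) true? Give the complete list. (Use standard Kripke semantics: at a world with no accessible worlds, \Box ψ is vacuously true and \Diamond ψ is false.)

0, 1, 2, 3, 5, 6, 7, 8

Let φ = \Diamond (\neg p \lor p). Evaluate φ at each world:
  0 (successors {1}): φ is true.
  1 (successors {0, 1, 4}): φ is true.
  2 (successors {3, 4, 7, 8}): φ is true.
  3 (successors {5, 7, 8}): φ is true.
  4 (successors ∅): φ is false.
  5 (successors {2, 6, 8}): φ is true.
  6 (successors {5}): φ is true.
  7 (successors {0, 3, 7}): φ is true.
  8 (successors {0, 1, 3, 4, 6, 8}): φ is true.
For instance, at 3:
  At 3: \Diamond (\neg p \lor p) requires \neg p \lor p at some successor in {5, 7, 8}.
    \neg p \lor p holds at 5, so \Diamond (\neg p \lor p) is true at 3.
Satisfying worlds: {0, 1, 2, 3, 5, 6, 7, 8}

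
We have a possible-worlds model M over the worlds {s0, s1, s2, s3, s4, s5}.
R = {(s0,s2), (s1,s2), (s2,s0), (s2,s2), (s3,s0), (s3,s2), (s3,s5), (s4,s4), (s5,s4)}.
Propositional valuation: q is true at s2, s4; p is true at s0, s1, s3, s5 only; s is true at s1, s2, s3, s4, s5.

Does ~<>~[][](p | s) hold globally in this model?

Let φ = ~<>~[][](p | s). Evaluate φ at each world:
  s0 (successors {s2}): φ is true.
  s1 (successors {s2}): φ is true.
  s2 (successors {s0, s2}): φ is true.
  s3 (successors {s0, s2, s5}): φ is true.
  s4 (successors {s4}): φ is true.
  s5 (successors {s4}): φ is true.
For instance, at s5:
  At s5: <>~[][](p | s) is false, so ~<>~[][](p | s) is true.
    At s5: <>~[][](p | s) requires ~[][](p | s) at some successor in {s4}.
      At s4: ~[][](p | s) is false.
    So <>~[][](p | s) is false at s5.

Yes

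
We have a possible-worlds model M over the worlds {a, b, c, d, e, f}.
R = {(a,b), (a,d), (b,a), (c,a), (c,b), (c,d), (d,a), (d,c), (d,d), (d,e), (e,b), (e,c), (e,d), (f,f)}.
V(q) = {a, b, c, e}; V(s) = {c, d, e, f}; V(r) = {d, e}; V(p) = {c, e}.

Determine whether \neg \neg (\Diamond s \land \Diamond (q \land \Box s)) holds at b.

No

At b: \neg (\Diamond s \land \Diamond (q \land \Box s)) is true, so \neg \neg (\Diamond s \land \Diamond (q \land \Box s)) is false.
  At b: \Diamond s \land \Diamond (q \land \Box s) is false, so \neg (\Diamond s \land \Diamond (q \land \Box s)) is true.
    At b: \Diamond s is false, \Diamond (q \land \Box s) is false, so \Diamond s \land \Diamond (q \land \Box s) is false.
      At b: \Diamond s requires s at some successor in {a}.
        At a: s is false.
      So \Diamond s is false at b.
      At b: \Diamond (q \land \Box s) requires q \land \Box s at some successor in {a}.
        At a: q \land \Box s is false.
      So \Diamond (q \land \Box s) is false at b.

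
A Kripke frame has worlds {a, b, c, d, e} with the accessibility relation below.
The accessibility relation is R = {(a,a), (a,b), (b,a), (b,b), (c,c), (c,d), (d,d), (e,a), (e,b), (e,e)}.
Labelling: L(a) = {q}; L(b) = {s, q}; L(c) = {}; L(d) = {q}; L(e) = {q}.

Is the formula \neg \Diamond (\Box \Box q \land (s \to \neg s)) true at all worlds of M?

No

Let φ = \neg \Diamond (\Box \Box q \land (s \to \neg s)). Evaluate φ at each world:
  a (successors {a, b}): φ is false.
  b (successors {a, b}): φ is false.
  c (successors {c, d}): φ is false.
  d (successors {d}): φ is false.
  e (successors {a, b, e}): φ is false.
Detail at a (counterexample):
  At a: \Diamond (\Box \Box q \land (s \to \neg s)) is true, so \neg \Diamond (\Box \Box q \land (s \to \neg s)) is false.
    At a: \Diamond (\Box \Box q \land (s \to \neg s)) requires \Box \Box q \land (s \to \neg s) at some successor in {a, b}.
      \Box \Box q \land (s \to \neg s) holds at a, so \Diamond (\Box \Box q \land (s \to \neg s)) is true at a.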